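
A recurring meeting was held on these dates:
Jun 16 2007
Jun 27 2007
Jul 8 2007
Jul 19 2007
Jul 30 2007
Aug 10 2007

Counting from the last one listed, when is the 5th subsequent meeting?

Oct 4 2007

The spacing is 11, 11, 11, 11, 11 days — always 11 days.
Aug 10 2007 + 11 days = Aug 21 2007.
Aug 21 2007 + 11 days = Sep 1 2007.
Sep 1 2007 + 11 days = Sep 12 2007.
Sep 12 2007 + 11 days = Sep 23 2007.
Sep 23 2007 + 11 days = Oct 4 2007.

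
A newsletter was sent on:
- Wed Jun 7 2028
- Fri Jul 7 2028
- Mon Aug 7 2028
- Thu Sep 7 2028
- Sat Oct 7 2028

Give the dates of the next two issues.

Gaps: 30, 31, 31, 30 days — not constant. Every event is on the 7th of the month.
Pattern: the 7th of each month.
Next: November 2028 → Tue Nov 7 2028.
Next: December 2028 → Thu Dec 7 2028.

Tue Nov 7 2028, Thu Dec 7 2028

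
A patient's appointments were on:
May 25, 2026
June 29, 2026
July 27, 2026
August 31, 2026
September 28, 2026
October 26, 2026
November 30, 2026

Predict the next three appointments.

December 28, 2026; January 25, 2027; February 22, 2027

Every date is a Monday; gaps 35, 28, 35, 28, 28, 35 days.
Each is the last Monday of its month (at least one falls on the 29th or later, ruling out '4th Monday').
December 2026 ends with Monday December 28, 2026.
January 2027 ends with Monday January 25, 2027.
February 2027 ends with Monday February 22, 2027.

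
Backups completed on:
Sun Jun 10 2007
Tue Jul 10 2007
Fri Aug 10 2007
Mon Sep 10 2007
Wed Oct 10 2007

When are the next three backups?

The day-of-month is always 10 (30, 31, 31, 30 days between events).
So this recurs on the 10th of each month.
November 2007: Sat Nov 10 2007.
Next: December 2007 → Mon Dec 10 2007.
January 2008: Thu Jan 10 2008.

Sat Nov 10 2007, Mon Dec 10 2007, Thu Jan 10 2008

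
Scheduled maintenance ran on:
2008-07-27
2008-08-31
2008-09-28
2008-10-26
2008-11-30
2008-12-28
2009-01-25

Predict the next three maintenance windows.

2009-02-22, 2009-03-29, 2009-04-26

All Sundays; the gaps (35, 28, 28, 35, 28, 28) vary with month length.
This is the last Sunday of each month.
February 2009 ends with Sunday 2009-02-22.
Last Sunday of March 2009: 2009-03-29.
Last Sunday of April 2009: 2009-04-26.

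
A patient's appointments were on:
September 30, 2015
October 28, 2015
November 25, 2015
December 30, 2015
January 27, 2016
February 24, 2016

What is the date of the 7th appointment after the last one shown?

September 28, 2016

These are Wednesdays with 28, 28, 35, 28, 28-day gaps.
Each is the final Wednesday of its month — September 30, 2015 is past the 28th, so '4th Wednesday' doesn't fit.
March 2016 ends with Wednesday March 30, 2016.
April 2016 ends with Wednesday April 27, 2016.
Last Wednesday of May 2016: May 25, 2016.
June 2016 ends with Wednesday June 29, 2016.
Last Wednesday of July 2016: July 27, 2016.
Last Wednesday of August 2016: August 31, 2016.
Last Wednesday of September 2016: September 28, 2016.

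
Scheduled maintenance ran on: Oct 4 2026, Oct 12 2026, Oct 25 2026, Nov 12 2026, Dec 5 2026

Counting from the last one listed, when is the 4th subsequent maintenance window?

Intervals are 8, 13, 18, 23 days — an arithmetic progression with common difference 5.
Next gap: 28 days. Dec 5 2026 + 28 days = Jan 2 2027.
Next gap: 33 days. Jan 2 2027 + 33 days = Feb 4 2027.
Next gap: 38 days. Feb 4 2027 + 38 days = Mar 14 2027.
Next gap: 43 days. Mar 14 2027 + 43 days = Apr 26 2027.

Apr 26 2027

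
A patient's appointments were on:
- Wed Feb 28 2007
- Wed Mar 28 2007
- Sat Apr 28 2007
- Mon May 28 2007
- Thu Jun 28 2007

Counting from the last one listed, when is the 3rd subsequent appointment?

Fri Sep 28 2007

Gaps: 28, 31, 30, 31 days — not constant. Every event is on the 28th of the month.
Pattern: the 28th of each month.
Next: July 2007 → Sat Jul 28 2007.
August 2007: Tue Aug 28 2007.
Next: September 2007 → Fri Sep 28 2007.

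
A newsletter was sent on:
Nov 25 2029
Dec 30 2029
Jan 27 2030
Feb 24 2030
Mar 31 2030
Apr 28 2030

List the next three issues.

All Sundays; the gaps (35, 28, 28, 35, 28) vary with month length.
This is the last Sunday of each month.
May 2030 ends with Sunday May 26 2030.
Last Sunday of June 2030: Jun 30 2030.
Last Sunday of July 2030: Jul 28 2030.

May 26 2030, Jun 30 2030, Jul 28 2030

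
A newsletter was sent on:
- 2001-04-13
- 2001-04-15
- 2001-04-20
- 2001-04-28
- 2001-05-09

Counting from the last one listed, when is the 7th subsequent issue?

2001-10-17

Intervals are 2, 5, 8, 11 days — an arithmetic progression with common difference 3.
Next gap: 14 days. 2001-05-09 + 14 days = 2001-05-23.
Next gap: 17 days. 2001-05-23 + 17 days = 2001-06-09.
Next gap: 20 days. 2001-06-09 + 20 days = 2001-06-29.
Next gap: 23 days. 2001-06-29 + 23 days = 2001-07-22.
Next gap: 26 days. 2001-07-22 + 26 days = 2001-08-17.
Next gap: 29 days. 2001-08-17 + 29 days = 2001-09-15.
Next gap: 32 days. 2001-09-15 + 32 days = 2001-10-17.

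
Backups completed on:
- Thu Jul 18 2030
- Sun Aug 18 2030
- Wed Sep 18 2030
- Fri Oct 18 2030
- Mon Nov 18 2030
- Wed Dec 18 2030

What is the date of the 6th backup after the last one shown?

Wed Jun 18 2031

The day-of-month is always 18 (31, 31, 30, 31, 30 days between events).
So this recurs on the 18th of each month.
Next: January 2031 → Sat Jan 18 2031.
Next: February 2031 → Tue Feb 18 2031.
Next: March 2031 → Tue Mar 18 2031.
April 2031: Fri Apr 18 2031.
Next: May 2031 → Sun May 18 2031.
June 2031: Wed Jun 18 2031.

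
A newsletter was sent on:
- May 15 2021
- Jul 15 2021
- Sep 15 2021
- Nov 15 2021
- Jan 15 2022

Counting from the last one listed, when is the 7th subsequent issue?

Mar 15 2023

Each date is the 15th; the gaps (61, 62, 61, 61) track the month lengths.
The rule is the 15th of every 2 months.
Next: March 2022 → Mar 15 2022.
May 2022: May 15 2022.
July 2022: Jul 15 2022.
Next: September 2022 → Sep 15 2022.
Next: November 2022 → Nov 15 2022.
Next: January 2023 → Jan 15 2023.
March 2023: Mar 15 2023.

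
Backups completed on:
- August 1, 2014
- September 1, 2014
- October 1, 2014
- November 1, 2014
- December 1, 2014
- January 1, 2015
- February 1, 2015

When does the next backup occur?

March 1, 2015

The day-of-month is always 1 (31, 30, 31, 30, 31, 31 days between events).
So this recurs on the 1st of each month.
Next: March 2015 → March 1, 2015.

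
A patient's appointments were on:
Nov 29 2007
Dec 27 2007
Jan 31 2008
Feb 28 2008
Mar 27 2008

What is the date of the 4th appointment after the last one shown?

All Thursdays; the gaps (28, 35, 28, 28) vary with month length.
This is the last Thursday of each month.
April 2008 ends with Thursday Apr 24 2008.
May 2008 ends with Thursday May 29 2008.
June 2008 ends with Thursday Jun 26 2008.
July 2008 ends with Thursday Jul 31 2008.

Jul 31 2008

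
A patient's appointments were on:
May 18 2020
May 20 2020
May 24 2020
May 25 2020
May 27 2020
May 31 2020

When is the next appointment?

The gap pattern 2, 4, 1, 2, 4 repeats every 3 events.
These are the Mondays, Wednesdays and Sundays of each week.
Next Monday: Jun 1 2020.

Jun 1 2020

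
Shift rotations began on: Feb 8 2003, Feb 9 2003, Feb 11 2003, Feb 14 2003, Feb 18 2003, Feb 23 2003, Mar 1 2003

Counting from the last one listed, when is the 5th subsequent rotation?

Gaps: 1, 2, 3, 4, 5, 6 days — each gap is 1 larger than the previous one.
Next gap: 7 days. Mar 1 2003 + 7 days = Mar 8 2003.
Next gap: 8 days. Mar 8 2003 + 8 days = Mar 16 2003.
Next gap: 9 days. Mar 16 2003 + 9 days = Mar 25 2003.
Next gap: 10 days. Mar 25 2003 + 10 days = Apr 4 2003.
Next gap: 11 days. Apr 4 2003 + 11 days = Apr 15 2003.

Apr 15 2003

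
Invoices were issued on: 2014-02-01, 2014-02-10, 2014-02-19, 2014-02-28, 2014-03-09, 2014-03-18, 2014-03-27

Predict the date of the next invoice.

2014-04-05

The spacing is 9, 9, 9, 9, 9, 9 days — always 9 days.
2014-03-27 + 9 days = 2014-04-05.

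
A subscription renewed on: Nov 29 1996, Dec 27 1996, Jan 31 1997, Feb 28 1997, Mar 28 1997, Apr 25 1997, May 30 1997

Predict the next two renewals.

Every date is a Friday; gaps 28, 35, 28, 28, 28, 35 days.
Each is the last Friday of its month (at least one falls on the 29th or later, ruling out '4th Friday').
June 1997 ends with Friday Jun 27 1997.
July 1997 ends with Friday Jul 25 1997.

Jun 27 1997, Jul 25 1997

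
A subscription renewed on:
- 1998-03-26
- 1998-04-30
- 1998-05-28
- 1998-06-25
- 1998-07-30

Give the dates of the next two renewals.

These are Thursdays with 35, 28, 28, 35-day gaps.
Each is the final Thursday of its month — 1998-04-30 is past the 28th, so '4th Thursday' doesn't fit.
August 1998 ends with Thursday 1998-08-27.
September 1998 ends with Thursday 1998-09-24.

1998-08-27, 1998-09-24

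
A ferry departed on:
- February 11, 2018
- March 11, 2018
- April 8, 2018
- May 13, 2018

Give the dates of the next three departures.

June 10, 2018; July 8, 2018; August 12, 2018

Gaps: 28, 28, 35 days — a mix of 28 and 35. Every date is a Sunday.
Each is the 2nd Sunday of its month.
June 2018 — 2nd Sunday is June 10, 2018.
2nd Sunday of July 2018: July 8, 2018.
2nd Sunday of August 2018: August 12, 2018.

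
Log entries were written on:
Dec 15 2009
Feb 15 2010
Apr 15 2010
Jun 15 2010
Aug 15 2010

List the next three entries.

Each date is the 15th; the gaps (62, 59, 61, 61) track the month lengths.
The rule is the 15th of every 2 months.
Next: October 2010 → Oct 15 2010.
Next: December 2010 → Dec 15 2010.
Next: February 2011 → Feb 15 2011.

Oct 15 2010, Dec 15 2010, Feb 15 2011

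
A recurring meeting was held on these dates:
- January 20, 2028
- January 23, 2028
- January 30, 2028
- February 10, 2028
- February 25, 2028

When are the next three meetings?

Intervals are 3, 7, 11, 15 days — an arithmetic progression with common difference 4.
Next gap: 19 days. February 25, 2028 + 19 days = March 15, 2028.
Next gap: 23 days. March 15, 2028 + 23 days = April 7, 2028.
Next gap: 27 days. April 7, 2028 + 27 days = May 4, 2028.

March 15, 2028; April 7, 2028; May 4, 2028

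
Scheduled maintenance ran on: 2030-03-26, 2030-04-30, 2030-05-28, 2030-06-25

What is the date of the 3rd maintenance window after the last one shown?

Every date is a Tuesday; gaps 35, 28, 28 days.
Each is the last Tuesday of its month (at least one falls on the 29th or later, ruling out '4th Tuesday').
Last Tuesday of July 2030: 2030-07-30.
Last Tuesday of August 2030: 2030-08-27.
September 2030 ends with Tuesday 2030-09-24.

2030-09-24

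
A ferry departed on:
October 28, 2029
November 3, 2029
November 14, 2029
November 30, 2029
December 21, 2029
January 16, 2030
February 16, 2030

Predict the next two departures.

Gaps: 6, 11, 16, 21, 26, 31 days — each gap is 5 larger than the previous one.
Next gap: 36 days. February 16, 2030 + 36 days = March 24, 2030.
Next gap: 41 days. March 24, 2030 + 41 days = May 4, 2030.

March 24, 2030; May 4, 2030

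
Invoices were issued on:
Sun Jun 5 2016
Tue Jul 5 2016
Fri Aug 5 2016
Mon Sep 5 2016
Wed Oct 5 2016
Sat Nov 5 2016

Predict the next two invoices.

The day-of-month is always 5 (30, 31, 31, 30, 31 days between events).
So this recurs on the 5th of each month.
December 2016: Mon Dec 5 2016.
Next: January 2017 → Thu Jan 5 2017.

Mon Dec 5 2016, Thu Jan 5 2017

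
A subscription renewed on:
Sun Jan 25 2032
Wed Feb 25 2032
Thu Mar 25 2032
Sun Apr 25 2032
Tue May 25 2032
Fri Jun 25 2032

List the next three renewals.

Sun Jul 25 2032, Wed Aug 25 2032, Sat Sep 25 2032

The day-of-month is always 25 (31, 29, 31, 30, 31 days between events).
So this recurs on the 25th of each month.
July 2032: Sun Jul 25 2032.
Next: August 2032 → Wed Aug 25 2032.
Next: September 2032 → Sat Sep 25 2032.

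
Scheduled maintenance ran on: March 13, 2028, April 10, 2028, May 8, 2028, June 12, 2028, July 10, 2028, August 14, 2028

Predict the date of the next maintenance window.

Gaps: 28, 28, 35, 28, 35 days — a mix of 28 and 35. Every date is a Monday.
Each is the 2nd Monday of its month.
2nd Monday of September 2028: September 11, 2028.

September 11, 2028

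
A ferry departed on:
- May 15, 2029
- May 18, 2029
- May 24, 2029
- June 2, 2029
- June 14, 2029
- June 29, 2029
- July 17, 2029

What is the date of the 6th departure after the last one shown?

The spacing grows by 3 each time: 3, 6, 9, 12, 15, 18 days.
Next gap: 21 days. July 17, 2029 + 21 days = August 7, 2029.
Next gap: 24 days. August 7, 2029 + 24 days = August 31, 2029.
Next gap: 27 days. August 31, 2029 + 27 days = September 27, 2029.
Next gap: 30 days. September 27, 2029 + 30 days = October 27, 2029.
Next gap: 33 days. October 27, 2029 + 33 days = November 29, 2029.
Next gap: 36 days. November 29, 2029 + 36 days = January 4, 2030.

January 4, 2030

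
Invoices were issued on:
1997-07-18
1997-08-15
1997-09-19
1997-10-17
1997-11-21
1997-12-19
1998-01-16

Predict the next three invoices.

These are Fridays at 28- or 35-day spacing (28, 35, 28, 35, 28, 28).
The pattern: 3rd Friday of the month.
February 1998 — 3rd Friday is 1998-02-20.
3rd Friday of March 1998: 1998-03-20.
April 1998 — 3rd Friday is 1998-04-17.

1998-02-20, 1998-03-20, 1998-04-17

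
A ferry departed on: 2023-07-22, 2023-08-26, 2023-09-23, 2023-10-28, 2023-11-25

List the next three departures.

These are Saturdays at 28- or 35-day spacing (35, 28, 35, 28).
The pattern: 4th Saturday of the month.
4th Saturday of December 2023: 2023-12-23.
4th Saturday of January 2024: 2024-01-27.
4th Saturday of February 2024: 2024-02-24.

2023-12-23, 2024-01-27, 2024-02-24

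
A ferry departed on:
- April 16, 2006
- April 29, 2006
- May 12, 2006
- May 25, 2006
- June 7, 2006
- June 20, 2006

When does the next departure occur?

The spacing is 13, 13, 13, 13, 13 days — always 13 days.
June 20, 2006 + 13 days = July 3, 2006.

July 3, 2006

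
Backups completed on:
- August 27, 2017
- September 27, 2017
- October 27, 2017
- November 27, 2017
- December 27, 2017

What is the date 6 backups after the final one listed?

Each date is the 27th; the gaps (31, 30, 31, 30) track the month lengths.
The rule is the 27th of each month.
Next: January 2018 → January 27, 2018.
Next: February 2018 → February 27, 2018.
Next: March 2018 → March 27, 2018.
Next: April 2018 → April 27, 2018.
May 2018: May 27, 2018.
June 2018: June 27, 2018.

June 27, 2018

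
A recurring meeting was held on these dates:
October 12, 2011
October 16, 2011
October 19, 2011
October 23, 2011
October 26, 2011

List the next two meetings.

Gaps: 4, 3, 4, 3 days — not constant, but cyclic with period 2.
The events fall on every Wednesday and Sunday.
Next Sunday: October 30, 2011.
The following Wednesday is November 2, 2011.

October 30, 2011; November 2, 2011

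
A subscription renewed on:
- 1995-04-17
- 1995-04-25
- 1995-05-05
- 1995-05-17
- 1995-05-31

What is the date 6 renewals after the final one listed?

1995-10-04

Intervals are 8, 10, 12, 14 days — an arithmetic progression with common difference 2.
Next gap: 16 days. 1995-05-31 + 16 days = 1995-06-16.
Next gap: 18 days. 1995-06-16 + 18 days = 1995-07-04.
Next gap: 20 days. 1995-07-04 + 20 days = 1995-07-24.
Next gap: 22 days. 1995-07-24 + 22 days = 1995-08-15.
Next gap: 24 days. 1995-08-15 + 24 days = 1995-09-08.
Next gap: 26 days. 1995-09-08 + 26 days = 1995-10-04.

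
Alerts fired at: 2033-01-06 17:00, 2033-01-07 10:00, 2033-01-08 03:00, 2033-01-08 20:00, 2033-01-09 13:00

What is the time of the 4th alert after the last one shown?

Spacing: 17, 17, 17, 17 h — constant 17 h.
2033-01-09 13:00 + 17 h = 2033-01-10 06:00.
2033-01-10 06:00 + 17 h = 2033-01-10 23:00.
2033-01-10 23:00 + 17 h = 2033-01-11 16:00.
2033-01-11 16:00 + 17 h = 2033-01-12 09:00.

2033-01-12 09:00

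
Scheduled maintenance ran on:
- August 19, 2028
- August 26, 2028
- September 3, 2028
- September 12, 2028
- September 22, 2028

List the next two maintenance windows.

October 3, 2028; October 15, 2028

Gaps: 7, 8, 9, 10 days — each gap is 1 larger than the previous one.
Next gap: 11 days. September 22, 2028 + 11 days = October 3, 2028.
Next gap: 12 days. October 3, 2028 + 12 days = October 15, 2028.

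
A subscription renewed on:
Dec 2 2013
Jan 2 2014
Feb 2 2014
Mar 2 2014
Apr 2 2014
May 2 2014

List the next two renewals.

Gaps: 31, 31, 28, 31, 30 days — not constant. Every event is on the 2nd of the month.
Pattern: the 2nd of each month.
Next: June 2014 → Jun 2 2014.
Next: July 2014 → Jul 2 2014.

Jun 2 2014, Jul 2 2014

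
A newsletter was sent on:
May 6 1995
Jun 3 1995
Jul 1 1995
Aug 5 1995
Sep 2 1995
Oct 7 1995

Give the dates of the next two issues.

Nov 4 1995, Dec 2 1995

Gaps: 28, 28, 35, 28, 35 days — a mix of 28 and 35. Every date is a Saturday.
Each is the 1st Saturday of its month.
November 1995 — 1st Saturday is Nov 4 1995.
December 1995 — 1st Saturday is Dec 2 1995.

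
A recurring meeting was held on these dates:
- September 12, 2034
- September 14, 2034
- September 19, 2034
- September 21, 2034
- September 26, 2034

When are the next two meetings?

Every event lands on a Tuesday or Thursday (gaps cycle 2, 5, 2, 5).
So the schedule is: every Tuesday and Thursday.
Next Thursday: September 28, 2034.
The following Tuesday is October 3, 2034.

September 28, 2034; October 3, 2034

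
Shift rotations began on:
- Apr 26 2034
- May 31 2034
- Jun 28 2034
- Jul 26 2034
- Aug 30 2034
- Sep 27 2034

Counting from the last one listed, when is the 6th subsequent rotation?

Every date is a Wednesday; gaps 35, 28, 28, 35, 28 days.
Each is the last Wednesday of its month (at least one falls on the 29th or later, ruling out '4th Wednesday').
Last Wednesday of October 2034: Oct 25 2034.
Last Wednesday of November 2034: Nov 29 2034.
Last Wednesday of December 2034: Dec 27 2034.
Last Wednesday of January 2035: Jan 31 2035.
Last Wednesday of February 2035: Feb 28 2035.
March 2035 ends with Wednesday Mar 28 2035.

Mar 28 2035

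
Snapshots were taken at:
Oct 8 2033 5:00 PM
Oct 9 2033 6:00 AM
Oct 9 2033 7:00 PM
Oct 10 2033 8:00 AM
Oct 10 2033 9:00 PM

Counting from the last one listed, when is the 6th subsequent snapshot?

Spacing: 13, 13, 13, 13 h — constant 13 h.
Oct 10 2033 9:00 PM + 13 h = Oct 11 2033 10:00 AM.
Oct 11 2033 10:00 AM + 13 h = Oct 11 2033 11:00 PM.
Oct 11 2033 11:00 PM + 13 h = Oct 12 2033 12:00 PM.
Oct 12 2033 12:00 PM + 13 h = Oct 13 2033 1:00 AM.
Oct 13 2033 1:00 AM + 13 h = Oct 13 2033 2:00 PM.
Oct 13 2033 2:00 PM + 13 h = Oct 14 2033 3:00 AM.

Oct 14 2033 3:00 AM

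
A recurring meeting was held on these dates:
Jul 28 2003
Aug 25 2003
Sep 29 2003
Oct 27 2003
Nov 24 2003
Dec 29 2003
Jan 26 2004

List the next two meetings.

Every date is a Monday; gaps 28, 35, 28, 28, 35, 28 days.
Each is the last Monday of its month (at least one falls on the 29th or later, ruling out '4th Monday').
Last Monday of February 2004: Feb 23 2004.
Last Monday of March 2004: Mar 29 2004.

Feb 23 2004, Mar 29 2004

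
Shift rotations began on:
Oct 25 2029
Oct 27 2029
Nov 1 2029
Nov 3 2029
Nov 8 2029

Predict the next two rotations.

Every event lands on a Thursday or Saturday (gaps cycle 2, 5, 2, 5).
So the schedule is: every Thursday and Saturday.
The following Saturday is Nov 10 2029.
The following Thursday is Nov 15 2029.

Nov 10 2029, Nov 15 2029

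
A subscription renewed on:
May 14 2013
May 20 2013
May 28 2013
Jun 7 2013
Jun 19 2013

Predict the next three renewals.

Jul 3 2013, Jul 19 2013, Aug 6 2013

Intervals are 6, 8, 10, 12 days — an arithmetic progression with common difference 2.
Next gap: 14 days. Jun 19 2013 + 14 days = Jul 3 2013.
Next gap: 16 days. Jul 3 2013 + 16 days = Jul 19 2013.
Next gap: 18 days. Jul 19 2013 + 18 days = Aug 6 2013.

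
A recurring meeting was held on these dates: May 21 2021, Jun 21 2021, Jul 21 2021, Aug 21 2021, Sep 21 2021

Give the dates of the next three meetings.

Gaps: 31, 30, 31, 31 days — not constant. Every event is on the 21st of the month.
Pattern: the 21st of each month.
October 2021: Oct 21 2021.
November 2021: Nov 21 2021.
December 2021: Dec 21 2021.

Oct 21 2021, Nov 21 2021, Dec 21 2021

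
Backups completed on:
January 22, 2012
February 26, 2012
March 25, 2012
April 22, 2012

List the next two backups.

All dates are Sundays, 35, 28, 28 days apart.
Specifically, the 4th Sunday of each month.
May 2012 — 4th Sunday is May 27, 2012.
June 2012 — 4th Sunday is June 24, 2012.

May 27, 2012; June 24, 2012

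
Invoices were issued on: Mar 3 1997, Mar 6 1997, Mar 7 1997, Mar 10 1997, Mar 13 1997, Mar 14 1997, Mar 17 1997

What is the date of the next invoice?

Mar 20 1997

Every event lands on a Monday or Thursday or Friday (gaps cycle 3, 1, 3, 3, 1, 3).
So the schedule is: every Monday, Thursday and Friday.
The following Thursday is Mar 20 1997.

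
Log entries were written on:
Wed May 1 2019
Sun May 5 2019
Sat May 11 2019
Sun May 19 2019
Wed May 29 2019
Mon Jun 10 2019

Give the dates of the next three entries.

Gaps: 4, 6, 8, 10, 12 days — each gap is 2 larger than the previous one.
Next gap: 14 days. Mon Jun 10 2019 + 14 days = Mon Jun 24 2019.
Next gap: 16 days. Mon Jun 24 2019 + 16 days = Wed Jul 10 2019.
Next gap: 18 days. Wed Jul 10 2019 + 18 days = Sun Jul 28 2019.

Mon Jun 24 2019, Wed Jul 10 2019, Sun Jul 28 2019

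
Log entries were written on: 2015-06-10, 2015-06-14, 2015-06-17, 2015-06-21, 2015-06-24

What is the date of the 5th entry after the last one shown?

2015-07-12

Every event lands on a Wednesday or Sunday (gaps cycle 4, 3, 4, 3).
So the schedule is: every Wednesday and Sunday.
Next Sunday: 2015-06-28.
The following Wednesday is 2015-07-01.
Next Sunday: 2015-07-05.
The following Wednesday is 2015-07-08.
Next Sunday: 2015-07-12.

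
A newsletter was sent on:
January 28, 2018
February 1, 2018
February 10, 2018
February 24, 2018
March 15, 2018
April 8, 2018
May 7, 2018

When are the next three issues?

June 10, 2018; July 19, 2018; September 1, 2018

Gaps: 4, 9, 14, 19, 24, 29 days — each gap is 5 larger than the previous one.
Next gap: 34 days. May 7, 2018 + 34 days = June 10, 2018.
Next gap: 39 days. June 10, 2018 + 39 days = July 19, 2018.
Next gap: 44 days. July 19, 2018 + 44 days = September 1, 2018.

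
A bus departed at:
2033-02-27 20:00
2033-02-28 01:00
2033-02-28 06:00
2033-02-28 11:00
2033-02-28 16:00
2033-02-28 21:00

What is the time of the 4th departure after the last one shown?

Gaps: 5, 5, 5, 5, 5 hours — each event is 5 hours after the previous one.
2033-02-28 21:00 + 5 h = 2033-03-01 02:00.
2033-03-01 02:00 + 5 h = 2033-03-01 07:00.
2033-03-01 07:00 + 5 h = 2033-03-01 12:00.
2033-03-01 12:00 + 5 h = 2033-03-01 17:00.

2033-03-01 17:00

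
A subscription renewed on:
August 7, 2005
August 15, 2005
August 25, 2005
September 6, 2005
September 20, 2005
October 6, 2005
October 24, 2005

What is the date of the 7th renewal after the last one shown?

April 24, 2006

The spacing grows by 2 each time: 8, 10, 12, 14, 16, 18 days.
Next gap: 20 days. October 24, 2005 + 20 days = November 13, 2005.
Next gap: 22 days. November 13, 2005 + 22 days = December 5, 2005.
Next gap: 24 days. December 5, 2005 + 24 days = December 29, 2005.
Next gap: 26 days. December 29, 2005 + 26 days = January 24, 2006.
Next gap: 28 days. January 24, 2006 + 28 days = February 21, 2006.
Next gap: 30 days. February 21, 2006 + 30 days = March 23, 2006.
Next gap: 32 days. March 23, 2006 + 32 days = April 24, 2006.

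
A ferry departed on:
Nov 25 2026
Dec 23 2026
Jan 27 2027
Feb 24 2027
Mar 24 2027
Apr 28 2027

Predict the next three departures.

May 26 2027, Jun 23 2027, Jul 28 2027

All dates are Wednesdays, 28, 35, 28, 28, 35 days apart.
Specifically, the 4th Wednesday of each month.
4th Wednesday of May 2027: May 26 2027.
4th Wednesday of June 2027: Jun 23 2027.
July 2027 — 4th Wednesday is Jul 28 2027.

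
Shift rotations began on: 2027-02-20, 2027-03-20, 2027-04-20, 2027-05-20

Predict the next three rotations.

Gaps: 28, 31, 30 days — not constant. Every event is on the 20th of the month.
Pattern: the 20th of each month.
June 2027: 2027-06-20.
July 2027: 2027-07-20.
August 2027: 2027-08-20.

2027-06-20, 2027-07-20, 2027-08-20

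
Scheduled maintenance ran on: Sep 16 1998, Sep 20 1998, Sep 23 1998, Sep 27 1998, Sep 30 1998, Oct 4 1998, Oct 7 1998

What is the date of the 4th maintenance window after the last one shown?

Oct 21 1998

Gaps: 4, 3, 4, 3, 4, 3 days — not constant, but cyclic with period 2.
The events fall on every Wednesday and Sunday.
The following Sunday is Oct 11 1998.
Next Wednesday: Oct 14 1998.
The following Sunday is Oct 18 1998.
The following Wednesday is Oct 21 1998.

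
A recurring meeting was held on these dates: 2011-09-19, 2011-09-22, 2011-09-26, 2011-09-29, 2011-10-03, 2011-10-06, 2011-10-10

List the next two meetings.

Every event lands on a Monday or Thursday (gaps cycle 3, 4, 3, 4, 3, 4).
So the schedule is: every Monday and Thursday.
The following Thursday is 2011-10-13.
The following Monday is 2011-10-17.

2011-10-13, 2011-10-17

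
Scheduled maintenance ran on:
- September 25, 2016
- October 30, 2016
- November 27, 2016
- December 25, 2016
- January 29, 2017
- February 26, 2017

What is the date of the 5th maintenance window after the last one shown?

Every date is a Sunday; gaps 35, 28, 28, 35, 28 days.
Each is the last Sunday of its month (at least one falls on the 29th or later, ruling out '4th Sunday').
Last Sunday of March 2017: March 26, 2017.
Last Sunday of April 2017: April 30, 2017.
May 2017 ends with Sunday May 28, 2017.
June 2017 ends with Sunday June 25, 2017.
Last Sunday of July 2017: July 30, 2017.

July 30, 2017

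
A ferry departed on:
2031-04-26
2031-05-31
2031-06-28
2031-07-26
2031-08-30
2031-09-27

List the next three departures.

These are Saturdays with 35, 28, 28, 35, 28-day gaps.
Each is the final Saturday of its month — 2031-05-31 is past the 28th, so '4th Saturday' doesn't fit.
Last Saturday of October 2031: 2031-10-25.
Last Saturday of November 2031: 2031-11-29.
December 2031 ends with Saturday 2031-12-27.

2031-10-25, 2031-11-29, 2031-12-27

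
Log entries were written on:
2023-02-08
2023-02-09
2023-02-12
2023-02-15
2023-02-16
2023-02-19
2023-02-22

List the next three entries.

2023-02-23, 2023-02-26, 2023-03-01

Gaps: 1, 3, 3, 1, 3, 3 days — not constant, but cyclic with period 3.
The events fall on every Wednesday, Thursday and Sunday.
The following Thursday is 2023-02-23.
Next Sunday: 2023-02-26.
The following Wednesday is 2023-03-01.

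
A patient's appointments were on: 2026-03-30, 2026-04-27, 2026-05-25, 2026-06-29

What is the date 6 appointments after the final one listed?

2026-12-28

All Mondays; the gaps (28, 28, 35) vary with month length.
This is the last Monday of each month.
Last Monday of July 2026: 2026-07-27.
August 2026 ends with Monday 2026-08-31.
September 2026 ends with Monday 2026-09-28.
October 2026 ends with Monday 2026-10-26.
November 2026 ends with Monday 2026-11-30.
Last Monday of December 2026: 2026-12-28.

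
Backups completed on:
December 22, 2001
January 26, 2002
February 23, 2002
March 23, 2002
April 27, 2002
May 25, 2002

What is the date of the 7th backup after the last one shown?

December 28, 2002

Gaps: 35, 28, 28, 35, 28 days — a mix of 28 and 35. Every date is a Saturday.
Each is the 4th Saturday of its month.
4th Saturday of June 2002: June 22, 2002.
4th Saturday of July 2002: July 27, 2002.
4th Saturday of August 2002: August 24, 2002.
4th Saturday of September 2002: September 28, 2002.
October 2002 — 4th Saturday is October 26, 2002.
4th Saturday of November 2002: November 23, 2002.
4th Saturday of December 2002: December 28, 2002.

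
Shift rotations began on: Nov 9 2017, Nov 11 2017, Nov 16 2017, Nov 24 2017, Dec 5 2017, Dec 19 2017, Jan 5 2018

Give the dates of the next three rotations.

The spacing grows by 3 each time: 2, 5, 8, 11, 14, 17 days.
Next gap: 20 days. Jan 5 2018 + 20 days = Jan 25 2018.
Next gap: 23 days. Jan 25 2018 + 23 days = Feb 17 2018.
Next gap: 26 days. Feb 17 2018 + 26 days = Mar 15 2018.

Jan 25 2018, Feb 17 2018, Mar 15 2018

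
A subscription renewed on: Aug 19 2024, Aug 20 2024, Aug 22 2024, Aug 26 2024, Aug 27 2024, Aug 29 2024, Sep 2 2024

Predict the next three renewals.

Gaps: 1, 2, 4, 1, 2, 4 days — not constant, but cyclic with period 3.
The events fall on every Monday, Tuesday and Thursday.
The following Tuesday is Sep 3 2024.
The following Thursday is Sep 5 2024.
The following Monday is Sep 9 2024.

Sep 3 2024, Sep 5 2024, Sep 9 2024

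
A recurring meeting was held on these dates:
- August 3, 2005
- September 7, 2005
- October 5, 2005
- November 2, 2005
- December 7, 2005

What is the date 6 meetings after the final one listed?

June 7, 2006

Gaps: 35, 28, 28, 35 days — a mix of 28 and 35. Every date is a Wednesday.
Each is the 1st Wednesday of its month.
January 2006 — 1st Wednesday is January 4, 2006.
1st Wednesday of February 2006: February 1, 2006.
1st Wednesday of March 2006: March 1, 2006.
1st Wednesday of April 2006: April 5, 2006.
1st Wednesday of May 2006: May 3, 2006.
1st Wednesday of June 2006: June 7, 2006.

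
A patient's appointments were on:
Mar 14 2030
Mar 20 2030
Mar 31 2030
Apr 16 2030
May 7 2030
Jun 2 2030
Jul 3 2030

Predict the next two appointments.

Aug 8 2030, Sep 18 2030

Intervals are 6, 11, 16, 21, 26, 31 days — an arithmetic progression with common difference 5.
Next gap: 36 days. Jul 3 2030 + 36 days = Aug 8 2030.
Next gap: 41 days. Aug 8 2030 + 41 days = Sep 18 2030.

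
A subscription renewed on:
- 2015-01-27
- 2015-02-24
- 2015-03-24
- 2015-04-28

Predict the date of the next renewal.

2015-05-26

All dates are Tuesdays, 28, 28, 35 days apart.
Specifically, the 4th Tuesday of each month.
May 2015 — 4th Tuesday is 2015-05-26.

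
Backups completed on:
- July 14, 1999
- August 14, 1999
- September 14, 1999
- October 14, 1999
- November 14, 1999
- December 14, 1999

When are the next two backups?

January 14, 2000; February 14, 2000

Gaps: 31, 31, 30, 31, 30 days — not constant. Every event is on the 14th of the month.
Pattern: the 14th of each month.
January 2000: January 14, 2000.
February 2000: February 14, 2000.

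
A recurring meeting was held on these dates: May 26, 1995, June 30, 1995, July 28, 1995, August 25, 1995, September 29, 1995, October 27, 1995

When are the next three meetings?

These are Fridays with 35, 28, 28, 35, 28-day gaps.
Each is the final Friday of its month — June 30, 1995 is past the 28th, so '4th Friday' doesn't fit.
November 1995 ends with Friday November 24, 1995.
December 1995 ends with Friday December 29, 1995.
Last Friday of January 1996: January 26, 1996.

November 24, 1995; December 29, 1995; January 26, 1996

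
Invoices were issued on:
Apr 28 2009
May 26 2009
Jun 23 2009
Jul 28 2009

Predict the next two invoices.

Aug 25 2009, Sep 22 2009

Gaps: 28, 28, 35 days — a mix of 28 and 35. Every date is a Tuesday.
Each is the 4th Tuesday of its month.
August 2009 — 4th Tuesday is Aug 25 2009.
4th Tuesday of September 2009: Sep 22 2009.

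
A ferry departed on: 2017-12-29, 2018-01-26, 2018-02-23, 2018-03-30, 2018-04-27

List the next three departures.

Every date is a Friday; gaps 28, 28, 35, 28 days.
Each is the last Friday of its month (at least one falls on the 29th or later, ruling out '4th Friday').
May 2018 ends with Friday 2018-05-25.
Last Friday of June 2018: 2018-06-29.
Last Friday of July 2018: 2018-07-27.

2018-05-25, 2018-06-29, 2018-07-27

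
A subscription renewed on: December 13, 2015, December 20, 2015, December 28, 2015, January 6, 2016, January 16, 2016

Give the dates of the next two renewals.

January 27, 2016; February 8, 2016

The spacing grows by 1 each time: 7, 8, 9, 10 days.
Next gap: 11 days. January 16, 2016 + 11 days = January 27, 2016.
Next gap: 12 days. January 27, 2016 + 12 days = February 8, 2016.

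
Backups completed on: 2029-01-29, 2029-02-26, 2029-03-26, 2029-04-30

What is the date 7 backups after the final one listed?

All Mondays; the gaps (28, 28, 35) vary with month length.
This is the last Monday of each month.
May 2029 ends with Monday 2029-05-28.
Last Monday of June 2029: 2029-06-25.
Last Monday of July 2029: 2029-07-30.
August 2029 ends with Monday 2029-08-27.
Last Monday of September 2029: 2029-09-24.
Last Monday of October 2029: 2029-10-29.
November 2029 ends with Monday 2029-11-26.

2029-11-26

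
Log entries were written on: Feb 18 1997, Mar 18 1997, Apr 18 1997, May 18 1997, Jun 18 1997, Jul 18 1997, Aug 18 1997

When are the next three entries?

Sep 18 1997, Oct 18 1997, Nov 18 1997

The day-of-month is always 18 (28, 31, 30, 31, 30, 31 days between events).
So this recurs on the 18th of each month.
Next: September 1997 → Sep 18 1997.
Next: October 1997 → Oct 18 1997.
November 1997: Nov 18 1997.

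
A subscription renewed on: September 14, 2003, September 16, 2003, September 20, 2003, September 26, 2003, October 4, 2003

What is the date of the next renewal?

Intervals are 2, 4, 6, 8 days — an arithmetic progression with common difference 2.
Next gap: 10 days. October 4, 2003 + 10 days = October 14, 2003.

October 14, 2003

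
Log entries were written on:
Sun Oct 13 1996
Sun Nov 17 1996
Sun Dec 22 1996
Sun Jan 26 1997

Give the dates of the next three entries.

Every event comes 35 days after the last (35, 35, 35).
Sun Jan 26 1997 + 35 days = Sun Mar 2 1997.
Sun Mar 2 1997 + 35 days = Sun Apr 6 1997.
Sun Apr 6 1997 + 35 days = Sun May 11 1997.

Sun Mar 2 1997, Sun Apr 6 1997, Sun May 11 1997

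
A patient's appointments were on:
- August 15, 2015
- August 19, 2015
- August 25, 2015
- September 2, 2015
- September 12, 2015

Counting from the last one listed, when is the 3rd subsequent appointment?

Gaps: 4, 6, 8, 10 days — each gap is 2 larger than the previous one.
Next gap: 12 days. September 12, 2015 + 12 days = September 24, 2015.
Next gap: 14 days. September 24, 2015 + 14 days = October 8, 2015.
Next gap: 16 days. October 8, 2015 + 16 days = October 24, 2015.

October 24, 2015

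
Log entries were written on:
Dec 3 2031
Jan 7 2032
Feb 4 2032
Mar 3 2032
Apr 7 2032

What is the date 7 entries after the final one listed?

Nov 3 2032

All dates are Wednesdays, 35, 28, 28, 35 days apart.
Specifically, the 1st Wednesday of each month.
1st Wednesday of May 2032: May 5 2032.
June 2032 — 1st Wednesday is Jun 2 2032.
July 2032 — 1st Wednesday is Jul 7 2032.
August 2032 — 1st Wednesday is Aug 4 2032.
1st Wednesday of September 2032: Sep 1 2032.
1st Wednesday of October 2032: Oct 6 2032.
November 2032 — 1st Wednesday is Nov 3 2032.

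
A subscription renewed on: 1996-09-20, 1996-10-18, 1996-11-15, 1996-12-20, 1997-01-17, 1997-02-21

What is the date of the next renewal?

These are Fridays at 28- or 35-day spacing (28, 28, 35, 28, 35).
The pattern: 3rd Friday of the month.
March 1997 — 3rd Friday is 1997-03-21.

1997-03-21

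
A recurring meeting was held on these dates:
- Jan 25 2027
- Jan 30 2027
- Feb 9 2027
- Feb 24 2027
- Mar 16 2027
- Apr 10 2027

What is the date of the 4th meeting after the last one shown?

Sep 7 2027

The spacing grows by 5 each time: 5, 10, 15, 20, 25 days.
Next gap: 30 days. Apr 10 2027 + 30 days = May 10 2027.
Next gap: 35 days. May 10 2027 + 35 days = Jun 14 2027.
Next gap: 40 days. Jun 14 2027 + 40 days = Jul 24 2027.
Next gap: 45 days. Jul 24 2027 + 45 days = Sep 7 2027.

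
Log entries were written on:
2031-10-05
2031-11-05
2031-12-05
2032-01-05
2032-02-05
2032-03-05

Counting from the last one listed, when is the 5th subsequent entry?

2032-08-05

Each date is the 5th; the gaps (31, 30, 31, 31, 29) track the month lengths.
The rule is the 5th of each month.
Next: April 2032 → 2032-04-05.
Next: May 2032 → 2032-05-05.
June 2032: 2032-06-05.
Next: July 2032 → 2032-07-05.
August 2032: 2032-08-05.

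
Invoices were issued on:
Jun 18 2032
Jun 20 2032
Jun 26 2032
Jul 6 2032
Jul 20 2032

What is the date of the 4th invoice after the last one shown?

Oct 24 2032

Gaps: 2, 6, 10, 14 days — each gap is 4 larger than the previous one.
Next gap: 18 days. Jul 20 2032 + 18 days = Aug 7 2032.
Next gap: 22 days. Aug 7 2032 + 22 days = Aug 29 2032.
Next gap: 26 days. Aug 29 2032 + 26 days = Sep 24 2032.
Next gap: 30 days. Sep 24 2032 + 30 days = Oct 24 2032.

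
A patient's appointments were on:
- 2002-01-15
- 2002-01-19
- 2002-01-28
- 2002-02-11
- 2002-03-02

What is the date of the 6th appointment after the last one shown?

2002-10-07

Gaps: 4, 9, 14, 19 days — each gap is 5 larger than the previous one.
Next gap: 24 days. 2002-03-02 + 24 days = 2002-03-26.
Next gap: 29 days. 2002-03-26 + 29 days = 2002-04-24.
Next gap: 34 days. 2002-04-24 + 34 days = 2002-05-28.
Next gap: 39 days. 2002-05-28 + 39 days = 2002-07-06.
Next gap: 44 days. 2002-07-06 + 44 days = 2002-08-19.
Next gap: 49 days. 2002-08-19 + 49 days = 2002-10-07.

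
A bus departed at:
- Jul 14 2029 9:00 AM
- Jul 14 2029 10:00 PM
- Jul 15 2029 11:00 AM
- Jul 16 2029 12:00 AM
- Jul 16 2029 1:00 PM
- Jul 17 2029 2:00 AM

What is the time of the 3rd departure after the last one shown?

Jul 18 2029 5:00 PM

The interval is a steady 13 hours (13, 13, 13, 13, 13).
Jul 17 2029 2:00 AM + 13 h = Jul 17 2029 3:00 PM.
Jul 17 2029 3:00 PM + 13 h = Jul 18 2029 4:00 AM.
Jul 18 2029 4:00 AM + 13 h = Jul 18 2029 5:00 PM.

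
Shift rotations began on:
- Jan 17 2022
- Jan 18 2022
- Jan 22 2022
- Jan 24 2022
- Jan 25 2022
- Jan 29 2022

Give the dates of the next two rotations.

Every event lands on a Monday or Tuesday or Saturday (gaps cycle 1, 4, 2, 1, 4).
So the schedule is: every Monday, Tuesday and Saturday.
Next Monday: Jan 31 2022.
Next Tuesday: Feb 1 2022.

Jan 31 2022, Feb 1 2022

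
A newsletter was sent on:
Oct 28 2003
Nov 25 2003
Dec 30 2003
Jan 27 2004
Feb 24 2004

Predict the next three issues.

All Tuesdays; the gaps (28, 35, 28, 28) vary with month length.
This is the last Tuesday of each month.
Last Tuesday of March 2004: Mar 30 2004.
April 2004 ends with Tuesday Apr 27 2004.
Last Tuesday of May 2004: May 25 2004.

Mar 30 2004, Apr 27 2004, May 25 2004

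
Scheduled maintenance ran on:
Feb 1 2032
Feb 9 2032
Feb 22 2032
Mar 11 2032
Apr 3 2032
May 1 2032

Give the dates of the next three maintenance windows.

Gaps: 8, 13, 18, 23, 28 days — each gap is 5 larger than the previous one.
Next gap: 33 days. May 1 2032 + 33 days = Jun 3 2032.
Next gap: 38 days. Jun 3 2032 + 38 days = Jul 11 2032.
Next gap: 43 days. Jul 11 2032 + 43 days = Aug 23 2032.

Jun 3 2032, Jul 11 2032, Aug 23 2032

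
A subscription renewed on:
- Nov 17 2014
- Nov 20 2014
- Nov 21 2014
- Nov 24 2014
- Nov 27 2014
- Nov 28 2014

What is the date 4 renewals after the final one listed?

Every event lands on a Monday or Thursday or Friday (gaps cycle 3, 1, 3, 3, 1).
So the schedule is: every Monday, Thursday and Friday.
Next Monday: Dec 1 2014.
The following Thursday is Dec 4 2014.
Next Friday: Dec 5 2014.
Next Monday: Dec 8 2014.

Dec 8 2014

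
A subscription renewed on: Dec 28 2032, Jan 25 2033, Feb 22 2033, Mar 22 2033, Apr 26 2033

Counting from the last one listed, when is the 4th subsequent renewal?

Aug 23 2033

All dates are Tuesdays, 28, 28, 28, 35 days apart.
Specifically, the 4th Tuesday of each month.
May 2033 — 4th Tuesday is May 24 2033.
June 2033 — 4th Tuesday is Jun 28 2033.
4th Tuesday of July 2033: Jul 26 2033.
4th Tuesday of August 2033: Aug 23 2033.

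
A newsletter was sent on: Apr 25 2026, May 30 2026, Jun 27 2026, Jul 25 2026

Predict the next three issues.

These are Saturdays with 35, 28, 28-day gaps.
Each is the final Saturday of its month — May 30 2026 is past the 28th, so '4th Saturday' doesn't fit.
Last Saturday of August 2026: Aug 29 2026.
September 2026 ends with Saturday Sep 26 2026.
Last Saturday of October 2026: Oct 31 2026.

Aug 29 2026, Sep 26 2026, Oct 31 2026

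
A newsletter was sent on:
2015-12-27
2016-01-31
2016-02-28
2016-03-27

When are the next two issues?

Every date is a Sunday; gaps 35, 28, 28 days.
Each is the last Sunday of its month (at least one falls on the 29th or later, ruling out '4th Sunday').
Last Sunday of April 2016: 2016-04-24.
May 2016 ends with Sunday 2016-05-29.

2016-04-24, 2016-05-29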